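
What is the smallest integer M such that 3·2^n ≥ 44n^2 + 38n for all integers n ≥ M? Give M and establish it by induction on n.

M = 11

At n = 10: 3072 < 4780, so the inequality fails and M ≥ 11. We prove 3·2^n ≥ 44n^2 + 38n for all n ≥ 11.
Base step (n = 11): 3·2^n = 6144 and 44n^2 + 38n = 5742, so 6144 ≥ 5742.
Inductive step: suppose the statement holds for some j ≥ 11, so 3·2^j ≥ 44j^2 + 38j.
Then 3·2^(j + 1) = 2·(3·2^j) ≥ 2·(44j^2 + 38j).
Also, for j ≥ 11 we have 2·(44j^2 + 38j) ≥ 44(j+1)^2 + 38(j+1), since 2·(44j^2 + 38j) − (44(j+1)^2 + 38(j+1)) = 44j^2 - 50j - 82, which is nonnegative for all j ≥ 11.
Combining, 3·2^(j + 1) ≥ 44(j+1)^2 + 38(j+1).
By the principle of mathematical induction, the result holds for all n ≥ 11.
Hence the smallest such M is 11.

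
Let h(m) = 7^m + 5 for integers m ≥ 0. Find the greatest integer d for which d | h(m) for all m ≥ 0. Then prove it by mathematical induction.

d = 6

Computing the first values: h(0) = 6 and h(1) = 12; gcd(6, 12) = 6, so d ≤ 6.
We prove 6 | 7^m + 5 for all m ≥ 0 by induction on m.
When m = 0: h(0) = 6 = 6·(1), so 6 | h(0).
For the inductive step, assume it holds for an arbitrary j ≥ 0, i.e. 6 | h(j). Then
h(j+1) = 7^(j+1) + 5 = 7·(7^j + 5) - 30 = 7·h(j) - 30. The first term is divisible by 6 by the inductive hypothesis, and -30 is divisible by 6. Hence 6 | h(j+1).
Hence, by induction on m, the claim holds for every m ≥ 0.
Therefore the largest such d is 6.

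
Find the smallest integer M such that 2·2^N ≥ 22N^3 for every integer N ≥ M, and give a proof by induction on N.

M = 16

At N = 15: 65536 < 74250, so the inequality fails and M ≥ 16. We prove 2·2^N ≥ 22N^3 for all N ≥ 16.
Base step (N = 16): 2·2^N = 131072 and 22N^3 = 90112, so 131072 ≥ 90112.
Inductive step: suppose the statement holds for some r ≥ 16, so 2·2^r ≥ 22r^3.
Then 2·2^(r + 1) = 2·(2·2^r) ≥ 2·(22r^3).
Also, for r ≥ 16 we have 2·(22r^3) ≥ 22(r+1)^3, since 2 ≥ (1 + 1/r)^3 for all r ≥ 16.
Combining, 2·2^(r + 1) ≥ 22(r+1)^3.
This completes the induction.
Hence the smallest such M is 16.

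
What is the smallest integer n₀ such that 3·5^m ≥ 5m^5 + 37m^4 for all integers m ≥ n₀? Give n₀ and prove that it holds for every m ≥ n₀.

n₀ = 7

At m = 6: 46875 < 86832, so the inequality fails and n₀ ≥ 7. We prove 3·5^m ≥ 5m^5 + 37m^4 for all m ≥ 7.
For the base case m = 7: 3·5^m = 234375 and 5m^5 + 37m^4 = 172872, so 234375 ≥ 172872.
Suppose the result is true for m = j, so 3·5^j ≥ 5j^5 + 37j^4.
Then 3·5^(j + 1) = 5·(3·5^j) ≥ 5·(5j^5 + 37j^4).
Also, for j ≥ 7 we have 5·(5j^5 + 37j^4) ≥ 5(j+1)^5 + 37(j+1)^4, since 5·(5j^5 + 37j^4) − (5(j+1)^5 + 37(j+1)^4) = 20j^5 + 123j^4 - 198j^3 - 272j^2 - 173j - 42, which is nonnegative for all j ≥ 7.
Combining, 3·5^(j + 1) ≥ 5(j+1)^5 + 37(j+1)^4.
This completes the induction.
Hence the smallest such n₀ is 7.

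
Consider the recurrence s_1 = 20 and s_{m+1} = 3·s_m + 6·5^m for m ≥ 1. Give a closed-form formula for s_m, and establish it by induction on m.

Computing the first terms: s_1 = 20, s_2 = 90, s_3 = 420. This suggests s_m = 5·3^(m - 1) + 3·5^m.
Base case (m = 1): the formula gives 20 = 20 = s_1.
Inductive step: suppose the statement holds for some k ≥ 1, so s_k = 5·3^(k - 1) + 3·5^k.
Then s_{k+1} = 3·s_k + 6·5^k = 3·(5·3^(k - 1) + 3·5^k) + 6·5^k = 5·3^k + 3·5^(k + 1) = 5·3^((k+1) - 1) + 3·5^(k+1),
which is the claimed formula at m = k+1.
Hence, by induction on m, the claim holds for every m ≥ 1.

s_m = 5·3^(m - 1) + 3·5^m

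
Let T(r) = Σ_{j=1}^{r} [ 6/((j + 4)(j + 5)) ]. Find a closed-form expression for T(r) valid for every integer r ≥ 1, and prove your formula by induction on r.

T(r) = 6r/(5(r + 5))

We claim T(r) = 6r/(5(r + 5)) for all r ≥ 1.
For the base case r = 1: T(1) = 1/5, and the closed form gives 1/5. They agree.
Inductive step: assume the claim holds for r = j, so T(j) = 6j/(5(j + 5)).
Then T(j+1) = T(j) + (6/((j + 5)(j + 6))) = (6j/(5(j + 5))) + (6/((j + 5)(j + 6))).
Simplifying, T(j+1) = 6(j + 1)/(5(j + 6)) = 6(j+1)/(5((j+1) + 5)),
which is the closed form with r = j+1.
By the principle of mathematical induction, the result holds for all r ≥ 1.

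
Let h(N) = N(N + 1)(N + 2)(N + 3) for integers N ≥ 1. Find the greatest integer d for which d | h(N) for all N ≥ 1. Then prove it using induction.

Computing the first values: h(1) = 24 and h(2) = 120; gcd(24, 120) = 24, so d ≤ 24.
We prove 24 | N(N + 1)(N + 2)(N + 3) for all N ≥ 1 by induction on N.
For the base case N = 1: h(1) = 24 = 24·(1), so 24 | h(1).
For the inductive step, assume it holds for an arbitrary r ≥ 1, i.e. 24 | h(r). Then
h(r+1) − h(r) = (r+1)·(r+2)·(r+3)·(r+4) − r·(r+1)·(r+2)·(r+3) = (r+1)·(r+2)·(r+3)·[(r+4) − r] = 4·(r+1)·(r+2)·(r+3). The product of 3 consecutive integers is divisible by (3)! = 6, so h(r+1) − h(r) is divisible by 4·6 = 24. By the inductive hypothesis 24 | h(r), hence 24 | h(r+1).
By the principle of mathematical induction, the result holds for all N ≥ 1.
Therefore the largest such d is 24.

d = 24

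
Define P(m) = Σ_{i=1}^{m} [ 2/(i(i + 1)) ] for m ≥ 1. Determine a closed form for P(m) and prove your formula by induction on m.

We claim P(m) = 2m/(m + 1) for all m ≥ 1.
Base case (m = 1): P(1) = 1, and the closed form gives 1. They agree.
Inductive step: assume the claim holds for m = i, so P(i) = 2i/(i + 1).
Then P(i+1) = P(i) + (2/((i + 1)(i + 2))) = (2i/(i + 1)) + (2/((i + 1)(i + 2))).
Simplifying, P(i+1) = 2(i + 1)/(i + 2) = 2(i+1)/((i+1) + 1),
which is the closed form with m = i+1.
This completes the induction.

P(m) = 2m/(m + 1)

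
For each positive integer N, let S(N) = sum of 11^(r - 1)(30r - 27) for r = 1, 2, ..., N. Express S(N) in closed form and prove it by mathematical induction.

S(N) = 3·11^N(N - 1) + 3

We claim S(N) = 3·11^N(N - 1) + 3 for all N ≥ 1.
For the base case N = 1: S(1) = 3, and the closed form gives 3. They agree.
Inductive step: suppose the statement holds for some r ≥ 1, so S(r) = 3·11^r(r - 1) + 3.
Then S(r+1) = S(r) + (11^r(30r + 3)) = (3·11^r(r - 1) + 3) + (11^r(30r + 3)).
Simplifying, S(r+1) = 33·11^r·r + 3 = 3·11^(r+1)((r+1) - 1) + 3,
which is the closed form with N = r+1.
Hence, by induction on N, the claim holds for every N ≥ 1.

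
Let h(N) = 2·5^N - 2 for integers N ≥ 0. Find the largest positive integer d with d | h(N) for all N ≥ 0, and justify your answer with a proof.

d = 8

Computing the first values: h(0) = 0 and h(1) = 8; gcd(0, 8) = 8, so d ≤ 8.
We prove 8 | 2·5^N - 2 for all N ≥ 0 by induction on N.
For the base case N = 0: h(0) = 0 = 8·(0), so 8 | h(0).
Suppose the result is true for N = k, i.e. 8 | h(k). Then
h(k+1) = 2·5^(k+1) - 2 = 5·(2·5^k - 2) + 8 = 5·h(k) + 8. The first term is divisible by 8 by the inductive hypothesis, and 8 is divisible by 8. Hence 8 | h(k+1).
By induction, the statement is established for all N ≥ 0.
Therefore the largest such d is 8.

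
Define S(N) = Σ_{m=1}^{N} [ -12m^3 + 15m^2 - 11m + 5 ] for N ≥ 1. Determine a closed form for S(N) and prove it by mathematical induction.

S(N) = -N(3N - 2)(N^2 + N + 1)

We claim S(N) = -N(3N - 2)(N^2 + N + 1) for all N ≥ 1.
When N = 1: S(1) = -3, and the closed form gives -3. They agree.
Inductive step: assume the claim holds for N = m, so S(m) = m(-3m^3 - m^2 - m + 2).
Then S(m+1) = S(m) + (-12m^3 - 21m^2 - 17m - 3) = (m(-3m^3 - m^2 - m + 2)) + (-12m^3 - 21m^2 - 17m - 3).
Simplifying, S(m+1) = -(m + 1)(3m + 1)(m^2 + 3m + 3) = -(m+1)(3(m+1) - 2)((m+1)^2 + (m+1) + 1),
which is the closed form with N = m+1.
Hence, by induction on N, the claim holds for every N ≥ 1.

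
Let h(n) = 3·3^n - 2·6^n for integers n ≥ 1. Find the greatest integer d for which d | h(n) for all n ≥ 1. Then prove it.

Computing the first values: h(1) = -3 and h(2) = -45; gcd(-3, -45) = 3, so d ≤ 3.
We prove 3 | 3·3^n - 2·6^n for all n ≥ 1 by induction on n.
When n = 1: h(1) = -3 = 3·(-1), so 3 | h(1).
Inductive step: assume the claim holds for n = k, i.e. 3 | h(k). Then
h(k+1) − 6·h(k) = (3·3^(k+1) - 2·6^(k+1)) − 6·(3·3^k - 2·6^k) = (3)·3^k·(3 − 6) = (-9)·3^k. Since 3 | h(k) by the inductive hypothesis, 3 | 6·h(k); and 3 | -9 since -9 = 3·-3. Therefore 3 | h(k+1).
By induction, the statement is established for all n ≥ 1.
Therefore the largest such d is 3.

d = 3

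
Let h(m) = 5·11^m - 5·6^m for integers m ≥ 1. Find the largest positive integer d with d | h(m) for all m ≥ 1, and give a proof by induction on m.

d = 25

Computing the first values: h(1) = 25 and h(2) = 425; gcd(25, 425) = 25, so d ≤ 25.
We prove 25 | 5·11^m - 5·6^m for all m ≥ 1 by induction on m.
For the base case m = 1: h(1) = 25 = 25·(1), so 25 | h(1).
Inductive step: assume the claim holds for m = i, i.e. 25 | h(i). Then
h(i+1) − 11·h(i) = (5·11^(i+1) - 5·6^(i+1)) − 11·(5·11^i - 5·6^i) = (-5)·6^i·(6 − 11) = (25)·6^i. Since 25 | h(i) by the inductive hypothesis, 25 | 11·h(i); and 25 | 25 since 25 = 25·1. Therefore 25 | h(i+1).
By the principle of mathematical induction, the result holds for all m ≥ 1.
Therefore the largest such d is 25.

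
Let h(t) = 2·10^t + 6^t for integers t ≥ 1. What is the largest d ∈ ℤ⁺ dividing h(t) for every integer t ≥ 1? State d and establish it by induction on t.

d = 2

Computing the first values: h(1) = 26 and h(2) = 236; gcd(26, 236) = 2, so d ≤ 2.
We prove 2 | 2·10^t + 6^t for all t ≥ 1 by induction on t.
Base step (t = 1): h(1) = 26 = 2·(13), so 2 | h(1).
Suppose the result is true for t = j, i.e. 2 | h(j). Then
h(j+1) − 10·h(j) = (2·10^(j+1) + 6^(j+1)) − 10·(2·10^j + 6^j) = (1)·6^j·(6 − 10) = (-4)·6^j. Since 2 | h(j) by the inductive hypothesis, 2 | 10·h(j); and 2 | -4 since -4 = 2·-2. Therefore 2 | h(j+1).
By induction, the statement is established for all t ≥ 1.
Therefore the largest such d is 2.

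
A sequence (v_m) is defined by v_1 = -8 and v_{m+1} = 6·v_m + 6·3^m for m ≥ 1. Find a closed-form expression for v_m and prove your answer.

v_m = -2·3^m - 2·6^(m - 1)

Computing the first terms: v_1 = -8, v_2 = -30, v_3 = -126. This suggests v_m = -2·3^m - 2·6^(m - 1).
Base case (m = 1): the formula gives -8 = -8 = v_1.
Inductive step: suppose the statement holds for some i ≥ 1, so v_i = -2·3^i - 2·6^(i - 1).
Then v_{i+1} = 6·v_i + 6·3^i = 6·(-2·3^i - 2·6^(i - 1)) + 6·3^i = -2·3^(i + 1) - 2·6^i = -2·3^(i+1) - 2·6^((i+1) - 1),
which is the claimed formula at m = i+1.
By induction, the statement is established for all m ≥ 1.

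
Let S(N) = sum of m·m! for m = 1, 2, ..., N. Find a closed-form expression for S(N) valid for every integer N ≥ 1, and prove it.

We claim S(N) = (N + 1)! - 1 for all N ≥ 1.
Base case (N = 1): S(1) = 1, and the closed form gives 1. They agree.
Inductive step: suppose the statement holds for some m ≥ 1, so S(m) = (m + 1)! - 1.
Then S(m+1) = S(m) + ((m + 1)(m + 1)!) = ((m + 1)! - 1) + ((m + 1)(m + 1)!).
Simplifying, S(m+1) = ((m+1) + 1)! - 1,
which is the closed form with N = m+1.
Hence, by induction on N, the claim holds for every N ≥ 1.

S(N) = (N + 1)! - 1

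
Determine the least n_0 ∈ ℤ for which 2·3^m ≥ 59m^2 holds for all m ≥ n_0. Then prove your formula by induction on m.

At m = 6: 1458 < 2124, so the inequality fails and n_0 ≥ 7. We prove 2·3^m ≥ 59m^2 for all m ≥ 7.
Base case (m = 7): 2·3^m = 4374 and 59m^2 = 2891, so 4374 ≥ 2891.
Suppose the result is true for m = i, so 2·3^i ≥ 59i^2.
Then 2·3^(i + 1) = 3·(2·3^i) ≥ 3·(59i^2).
Also, for i ≥ 7 we have 3·(59i^2) ≥ 59(i+1)^2, since 3 ≥ (1 + 1/i)^2 for all i ≥ 7.
Combining, 2·3^(i + 1) ≥ 59(i+1)^2.
By induction, the statement is established for all m ≥ 7.
Hence the smallest such n_0 is 7.

n_0 = 7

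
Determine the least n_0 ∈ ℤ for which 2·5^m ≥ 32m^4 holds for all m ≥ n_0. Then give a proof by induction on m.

At m = 6: 31250 < 41472, so the inequality fails and n_0 ≥ 7. We prove 2·5^m ≥ 32m^4 for all m ≥ 7.
Base step (m = 7): 2·5^m = 156250 and 32m^4 = 76832, so 156250 ≥ 76832.
Inductive step: assume the claim holds for m = k, so 2·5^k ≥ 32k^4.
Then 2·5^(k + 1) = 5·(2·5^k) ≥ 5·(32k^4).
Also, for k ≥ 7 we have 5·(32k^4) ≥ 32(k+1)^4, since 5 ≥ (1 + 1/k)^4 for all k ≥ 7.
Combining, 2·5^(k + 1) ≥ 32(k+1)^4.
By induction, the statement is established for all m ≥ 7.
Hence the smallest such n_0 is 7.

n_0 = 7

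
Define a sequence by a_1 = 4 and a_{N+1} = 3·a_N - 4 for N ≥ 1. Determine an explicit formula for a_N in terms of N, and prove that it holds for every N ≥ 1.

a_N = 2·3^(N - 1) + 2

Computing the first terms: a_1 = 4, a_2 = 8, a_3 = 20. This suggests a_N = 2·3^(N - 1) + 2.
Base step (N = 1): the formula gives 4 = 4 = a_1.
For the inductive step, assume it holds for an arbitrary j ≥ 1, so a_j = 2·3^(j - 1) + 2.
Then a_{j+1} = 3·a_j - 4 = 3·(2·3^(j - 1) + 2) - 4 = 2·3^j + 2 = 2·3^((j+1) - 1) + 2,
which is the claimed formula at N = j+1.
This completes the induction.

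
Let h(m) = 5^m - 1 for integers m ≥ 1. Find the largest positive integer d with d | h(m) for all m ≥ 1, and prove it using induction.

d = 4

Computing the first values: h(1) = 4 and h(2) = 24; gcd(4, 24) = 4, so d ≤ 4.
We prove 4 | 5^m - 1 for all m ≥ 1 by induction on m.
Base case (m = 1): h(1) = 4 = 4·(1), so 4 | h(1).
Inductive step: suppose the statement holds for some r ≥ 1, i.e. 4 | h(r). Then
5^{r+1} − 1^{r+1} = 5·5^r − 1·1^r = 5·(5^r − 1^r) + (4)·1^r. The first term is divisible by 4 by the inductive hypothesis, and the second term (4)·1^r is divisible by 4 since 4 | 4. Hence 4 | h(r+1).
By the principle of mathematical induction, the result holds for all m ≥ 1.
Therefore the largest such d is 4.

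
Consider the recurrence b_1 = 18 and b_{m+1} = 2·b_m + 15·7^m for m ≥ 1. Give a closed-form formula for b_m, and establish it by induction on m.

Computing the first terms: b_1 = 18, b_2 = 141, b_3 = 1017. This suggests b_m = -3·2^(m - 1) + 3·7^m.
When m = 1: the formula gives 18 = 18 = b_1.
For the inductive step, assume it holds for an arbitrary i ≥ 1, so b_i = -3·2^(i - 1) + 3·7^i.
Then b_{i+1} = 2·b_i + 15·7^i = 2·(-3·2^(i - 1) + 3·7^i) + 15·7^i = -3·2^i + 3·7^(i + 1) = -3·2^((i+1) - 1) + 3·7^(i+1),
which is the claimed formula at m = i+1.
Hence, by induction on m, the claim holds for every m ≥ 1.

b_m = -3·2^(m - 1) + 3·7^m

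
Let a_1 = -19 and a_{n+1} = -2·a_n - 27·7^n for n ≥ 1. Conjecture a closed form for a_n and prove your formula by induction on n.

Computing the first terms: a_1 = -19, a_2 = -151, a_3 = -1021. This suggests a_n = -(-2)^n - 3·7^n.
When n = 1: the formula gives -19 = -19 = a_1.
Inductive step: suppose the statement holds for some m ≥ 1, so a_m = -(-2)^m - 3·7^m.
Then a_{m+1} = -2·a_m - 27·7^m = -2·(-(-2)^m - 3·7^m) - 27·7^m = -(-2)^(m + 1) - 3·7^(m + 1),
which is the claimed formula at n = m+1.
By induction, the statement is established for all n ≥ 1.

a_n = -(-2)^n - 3·7^n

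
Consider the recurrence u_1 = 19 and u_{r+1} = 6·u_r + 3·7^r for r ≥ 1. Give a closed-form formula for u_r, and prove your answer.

u_r = -2·6^(r - 1) + 3·7^r

Computing the first terms: u_1 = 19, u_2 = 135, u_3 = 957. This suggests u_r = -2·6^(r - 1) + 3·7^r.
Base case (r = 1): the formula gives 19 = 19 = u_1.
Inductive step: assume the claim holds for r = i, so u_i = -2·6^(i - 1) + 3·7^i.
Then u_{i+1} = 6·u_i + 3·7^i = 6·(-2·6^(i - 1) + 3·7^i) + 3·7^i = -2·6^i + 3·7^(i + 1) = -2·6^((i+1) - 1) + 3·7^(i+1),
which is the claimed formula at r = i+1.
By induction, the statement is established for all r ≥ 1.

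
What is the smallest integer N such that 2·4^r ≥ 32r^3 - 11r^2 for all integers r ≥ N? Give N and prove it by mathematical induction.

At r = 5: 2048 < 3725, so the inequality fails and N ≥ 6. We prove 2·4^r ≥ 32r^3 - 11r^2 for all r ≥ 6.
For the base case r = 6: 2·4^r = 8192 and 32r^3 - 11r^2 = 6516, so 8192 ≥ 6516.
For the inductive step, assume it holds for an arbitrary k ≥ 6, so 2·4^k ≥ 32k^3 - 11k^2.
Then 2·4^(k + 1) = 4·(2·4^k) ≥ 4·(32k^3 - 11k^2).
Also, for k ≥ 6 we have 4·(32k^3 - 11k^2) ≥ 32(k+1)^3 - 11(k+1)^2, since 4·(32k^3 - 11k^2) − (32(k+1)^3 - 11(k+1)^2) = 96k^3 - 129k^2 - 74k - 21, which is nonnegative for all k ≥ 6.
Combining, 2·4^(k + 1) ≥ 32(k+1)^3 - 11(k+1)^2.
Hence, by induction on r, the claim holds for every r ≥ 6.
Hence the smallest such N is 6.

N = 6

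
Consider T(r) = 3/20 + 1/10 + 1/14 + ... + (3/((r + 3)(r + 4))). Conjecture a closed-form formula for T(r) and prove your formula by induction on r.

T(r) = 3r/(4(r + 4))

We claim T(r) = 3r/(4(r + 4)) for all r ≥ 1.
Base step (r = 1): T(1) = 3/20, and the closed form gives 3/20. They agree.
Inductive step: suppose the statement holds for some p ≥ 1, so T(p) = 3p/(4(p + 4)).
Then T(p+1) = T(p) + (3/((p + 4)(p + 5))) = (3p/(4(p + 4))) + (3/((p + 4)(p + 5))).
Simplifying, T(p+1) = 3(p + 1)/(4(p + 5)) = 3(p+1)/(4((p+1) + 4)),
which is the closed form with r = p+1.
By induction, the statement is established for all r ≥ 1.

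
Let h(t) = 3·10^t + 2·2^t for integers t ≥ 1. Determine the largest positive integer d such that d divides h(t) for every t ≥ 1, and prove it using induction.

d = 2

Computing the first values: h(1) = 34 and h(2) = 308; gcd(34, 308) = 2, so d ≤ 2.
We prove 2 | 3·10^t + 2·2^t for all t ≥ 1 by induction on t.
For the base case t = 1: h(1) = 34 = 2·(17), so 2 | h(1).
Inductive step: suppose the statement holds for some p ≥ 1, i.e. 2 | h(p). Then
h(p+1) − 10·h(p) = (3·10^(p+1) + 2·2^(p+1)) − 10·(3·10^p + 2·2^p) = (2)·2^p·(2 − 10) = (-16)·2^p. Since 2 | h(p) by the inductive hypothesis, 2 | 10·h(p); and 2 | -16 since -16 = 2·-8. Therefore 2 | h(p+1).
By the principle of mathematical induction, the result holds for all t ≥ 1.
Therefore the largest such d is 2.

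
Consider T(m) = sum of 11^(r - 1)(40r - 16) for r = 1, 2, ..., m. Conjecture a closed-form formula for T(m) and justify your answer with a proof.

We claim T(m) = 2·11^m(2m - 1) + 2 for all m ≥ 1.
Base case (m = 1): T(1) = 24, and the closed form gives 24. They agree.
Inductive step: suppose the statement holds for some r ≥ 1, so T(r) = 2·11^r(2r - 1) + 2.
Then T(r+1) = T(r) + (11^r(40r + 24)) = (2·11^r(2r - 1) + 2) + (11^r(40r + 24)).
Simplifying, T(r+1) = 44·11^r·r + 22·11^r + 2 = 2·11^(r+1)(2(r+1) - 1) + 2,
which is the closed form with m = r+1.
Hence, by induction on m, the claim holds for every m ≥ 1.

T(m) = 2·11^m(2m - 1) + 2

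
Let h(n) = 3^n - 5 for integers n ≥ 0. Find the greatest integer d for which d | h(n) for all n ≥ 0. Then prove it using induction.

d = 2

Computing the first values: h(0) = -4 and h(1) = -2; gcd(-4, -2) = 2, so d ≤ 2.
We prove 2 | 3^n - 5 for all n ≥ 0 by induction on n.
When n = 0: h(0) = -4 = 2·(-2), so 2 | h(0).
Inductive step: assume the claim holds for n = r, i.e. 2 | h(r). Then
h(r+1) = 3^(r+1) - 5 = 3·(3^r - 5) + 10 = 3·h(r) + 10. The first term is divisible by 2 by the inductive hypothesis, and 10 is divisible by 2. Hence 2 | h(r+1).
By induction, the statement is established for all n ≥ 0.
Therefore the largest such d is 2.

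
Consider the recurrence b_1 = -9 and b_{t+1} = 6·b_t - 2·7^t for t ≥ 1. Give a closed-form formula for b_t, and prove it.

Computing the first terms: b_1 = -9, b_2 = -68, b_3 = -506. This suggests b_t = 5·6^(t - 1) - 2·7^t.
When t = 1: the formula gives -9 = -9 = b_1.
Inductive step: suppose the statement holds for some p ≥ 1, so b_p = 5·6^(p - 1) - 2·7^p.
Then b_{p+1} = 6·b_p - 2·7^p = 6·(5·6^(p - 1) - 2·7^p) - 2·7^p = 5·6^p - 2·7^(p + 1) = 5·6^((p+1) - 1) - 2·7^(p+1),
which is the claimed formula at t = p+1.
This completes the induction.

b_t = 5·6^(t - 1) - 2·7^t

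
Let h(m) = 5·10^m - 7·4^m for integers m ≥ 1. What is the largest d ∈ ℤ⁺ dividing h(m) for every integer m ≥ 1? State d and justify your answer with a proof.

d = 2

Computing the first values: h(1) = 22 and h(2) = 388; gcd(22, 388) = 2, so d ≤ 2.
We prove 2 | 5·10^m - 7·4^m for all m ≥ 1 by induction on m.
For the base case m = 1: h(1) = 22 = 2·(11), so 2 | h(1).
Suppose the result is true for m = p, i.e. 2 | h(p). Then
h(p+1) − 10·h(p) = (5·10^(p+1) - 7·4^(p+1)) − 10·(5·10^p - 7·4^p) = (-7)·4^p·(4 − 10) = (42)·4^p. Since 2 | h(p) by the inductive hypothesis, 2 | 10·h(p); and 2 | 42 since 42 = 2·21. Therefore 2 | h(p+1).
By the principle of mathematical induction, the result holds for all m ≥ 1.
Therefore the largest such d is 2.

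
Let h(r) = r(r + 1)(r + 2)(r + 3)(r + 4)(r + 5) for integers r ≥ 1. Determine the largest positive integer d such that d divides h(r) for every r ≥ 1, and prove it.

d = 720

Computing the first values: h(1) = 720 and h(2) = 5040; gcd(720, 5040) = 720, so d ≤ 720.
We prove 720 | r(r + 1)(r + 2)(r + 3)(r + 4)(r + 5) for all r ≥ 1 by induction on r.
Base step (r = 1): h(1) = 720 = 720·(1), so 720 | h(1).
Inductive step: suppose the statement holds for some j ≥ 1, i.e. 720 | h(j). Then
h(j+1) − h(j) = (j+1)·(j+2)·(j+3)·(j+4)·(j+5)·(j+6) − j·(j+1)·(j+2)·(j+3)·(j+4)·(j+5) = (j+1)·(j+2)·(j+3)·(j+4)·(j+5)·[(j+6) − j] = 6·(j+1)·(j+2)·(j+3)·(j+4)·(j+5). The product of 5 consecutive integers is divisible by (5)! = 120, so h(j+1) − h(j) is divisible by 6·120 = 720. By the inductive hypothesis 720 | h(j), hence 720 | h(j+1).
By induction, the statement is established for all r ≥ 1.
Therefore the largest such d is 720.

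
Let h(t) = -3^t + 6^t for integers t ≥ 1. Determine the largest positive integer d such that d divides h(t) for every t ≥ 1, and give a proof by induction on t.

Computing the first values: h(1) = 3 and h(2) = 27; gcd(3, 27) = 3, so d ≤ 3.
We prove 3 | -3^t + 6^t for all t ≥ 1 by induction on t.
Base step (t = 1): h(1) = 3 = 3·(1), so 3 | h(1).
For the inductive step, assume it holds for an arbitrary i ≥ 1, i.e. 3 | h(i). Then
6^{i+1} − 3^{i+1} = 6·6^i − 3·3^i = 6·(6^i − 3^i) + (3)·3^i. The first term is divisible by 3 by the inductive hypothesis, and the second term (3)·3^i is divisible by 3 since 3 | 3. Hence 3 | h(i+1).
By the principle of mathematical induction, the result holds for all t ≥ 1.
Therefore the largest such d is 3.

d = 3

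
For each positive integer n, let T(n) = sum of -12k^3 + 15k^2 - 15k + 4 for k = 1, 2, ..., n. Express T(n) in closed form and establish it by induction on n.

T(n) = -n(3n + 1)(n^2 + 1)

We claim T(n) = -n(3n + 1)(n^2 + 1) for all n ≥ 1.
Base case (n = 1): T(1) = -8, and the closed form gives -8. They agree.
Suppose the result is true for n = k, so T(k) = k(-3k^3 - k^2 - 3k - 1).
Then T(k+1) = T(k) + (-12k^3 - 21k^2 - 21k - 8) = (k(-3k^3 - k^2 - 3k - 1)) + (-12k^3 - 21k^2 - 21k - 8).
Simplifying, T(k+1) = -(k + 1)(3k + 4)(k^2 + 2k + 2) = -(k+1)(3(k+1) + 1)((k+1)^2 + 1),
which is the closed form with n = k+1.
By the principle of mathematical induction, the result holds for all n ≥ 1.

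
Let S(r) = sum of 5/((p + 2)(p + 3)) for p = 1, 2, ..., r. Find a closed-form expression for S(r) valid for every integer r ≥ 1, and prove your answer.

S(r) = 5r/(3(r + 3))

We claim S(r) = 5r/(3(r + 3)) for all r ≥ 1.
Base step (r = 1): S(1) = 5/12, and the closed form gives 5/12. They agree.
Inductive step: suppose the statement holds for some p ≥ 1, so S(p) = 5p/(3(p + 3)).
Then S(p+1) = S(p) + (5/((p + 3)(p + 4))) = (5p/(3(p + 3))) + (5/((p + 3)(p + 4))).
Simplifying, S(p+1) = 5(p + 1)/(3(p + 4)) = 5(p+1)/(3((p+1) + 3)),
which is the closed form with r = p+1.
This completes the induction.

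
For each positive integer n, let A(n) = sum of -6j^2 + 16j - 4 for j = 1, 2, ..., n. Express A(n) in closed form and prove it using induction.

We claim A(n) = -n(n - 3)(2n + 1) for all n ≥ 1.
Base step (n = 1): A(1) = 6, and the closed form gives 6. They agree.
Inductive step: suppose the statement holds for some j ≥ 1, so A(j) = j(-2j^2 + 5j + 3).
Then A(j+1) = A(j) + (-6j^2 + 4j + 6) = (j(-2j^2 + 5j + 3)) + (-6j^2 + 4j + 6).
Simplifying, A(j+1) = -(j - 2)(j + 1)(2j + 3) = -(j+1)((j+1) - 3)(2(j+1) + 1),
which is the closed form with n = j+1.
This completes the induction.

A(n) = -n(n - 3)(2n + 1)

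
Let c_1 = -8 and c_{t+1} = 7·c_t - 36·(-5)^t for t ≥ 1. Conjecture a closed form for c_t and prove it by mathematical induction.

Computing the first terms: c_1 = -8, c_2 = 124, c_3 = -32. This suggests c_t = 3(-5)^t + 7^t.
When t = 1: the formula gives -8 = -8 = c_1.
Suppose the result is true for t = j, so c_j = 3(-5)^j + 7^j.
Then c_{j+1} = 7·c_j - 36·(-5)^j = 7·(3(-5)^j + 7^j) - 36·(-5)^j = 3(-5)^(j + 1) + 7^(j + 1),
which is the claimed formula at t = j+1.
Hence, by induction on t, the claim holds for every t ≥ 1.

c_t = 3(-5)^t + 7^t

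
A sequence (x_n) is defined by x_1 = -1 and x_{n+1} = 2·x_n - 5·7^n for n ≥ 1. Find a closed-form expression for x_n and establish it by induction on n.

x_n = 3·2^n - 7^n

Computing the first terms: x_1 = -1, x_2 = -37, x_3 = -319. This suggests x_n = 3·2^n - 7^n.
For the base case n = 1: the formula gives -1 = -1 = x_1.
For the inductive step, assume it holds for an arbitrary r ≥ 1, so x_r = 3·2^r - 7^r.
Then x_{r+1} = 2·x_r - 5·7^r = 2·(3·2^r - 7^r) - 5·7^r = 3·2^(r + 1) - 7^(r + 1),
which is the claimed formula at n = r+1.
By the principle of mathematical induction, the result holds for all n ≥ 1.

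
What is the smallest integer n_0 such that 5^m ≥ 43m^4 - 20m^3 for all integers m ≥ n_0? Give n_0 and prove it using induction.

At m = 7: 78125 < 96383, so the inequality fails and n_0 ≥ 8. We prove 5^m ≥ 43m^4 - 20m^3 for all m ≥ 8.
For the base case m = 8: 5^m = 390625 and 43m^4 - 20m^3 = 165888, so 390625 ≥ 165888.
Inductive step: assume the claim holds for m = r, so 5^r ≥ 43r^4 - 20r^3.
Then 5^(r + 1) = 5·(5^r) ≥ 5·(43r^4 - 20r^3).
Also, for r ≥ 8 we have 5·(43r^4 - 20r^3) ≥ 43(r+1)^4 - 20(r+1)^3, since 5·(43r^4 - 20r^3) − (43(r+1)^4 - 20(r+1)^3) = 172r^4 - 252r^3 - 198r^2 - 112r - 23, which is nonnegative for all r ≥ 8.
Combining, 5^(r + 1) ≥ 43(r+1)^4 - 20(r+1)^3.
By the principle of mathematical induction, the result holds for all m ≥ 8.
Hence the smallest such n_0 is 8.

n_0 = 8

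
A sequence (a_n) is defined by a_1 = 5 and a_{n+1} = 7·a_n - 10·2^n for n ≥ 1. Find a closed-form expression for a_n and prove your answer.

Computing the first terms: a_1 = 5, a_2 = 15, a_3 = 65. This suggests a_n = 2^(n + 1) + 7^(n - 1).
Base step (n = 1): the formula gives 5 = 5 = a_1.
Inductive step: suppose the statement holds for some p ≥ 1, so a_p = 2^(p + 1) + 7^(p - 1).
Then a_{p+1} = 7·a_p - 10·2^p = 7·(2^(p + 1) + 7^(p - 1)) - 10·2^p = 2^(p + 2) + 7^p = 2^((p+1) + 1) + 7^((p+1) - 1),
which is the claimed formula at n = p+1.
This completes the induction.

a_n = 2^(n + 1) + 7^(n - 1)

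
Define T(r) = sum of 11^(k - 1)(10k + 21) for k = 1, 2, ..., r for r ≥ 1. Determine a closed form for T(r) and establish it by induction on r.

We claim T(r) = 11^r(r + 2) - 2 for all r ≥ 1.
Base step (r = 1): T(1) = 31, and the closed form gives 31. They agree.
Suppose the result is true for r = k, so T(k) = 11^k(k + 2) - 2.
Then T(k+1) = T(k) + (11^k(10k + 31)) = (11^k(k + 2) - 2) + (11^k(10k + 31)).
Simplifying, T(k+1) = 11·11^k·k + 33·11^k - 2 = 11^(k+1)((k+1) + 2) - 2,
which is the closed form with r = k+1.
This completes the induction.

T(r) = 11^r(r + 2) - 2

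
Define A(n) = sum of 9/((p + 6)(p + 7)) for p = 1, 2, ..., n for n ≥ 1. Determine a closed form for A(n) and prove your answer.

A(n) = 9n/(7(n + 7))

We claim A(n) = 9n/(7(n + 7)) for all n ≥ 1.
Base step (n = 1): A(1) = 9/56, and the closed form gives 9/56. They agree.
Suppose the result is true for n = p, so A(p) = 9p/(7(p + 7)).
Then A(p+1) = A(p) + (9/((p + 7)(p + 8))) = (9p/(7(p + 7))) + (9/((p + 7)(p + 8))).
Simplifying, A(p+1) = 9(p + 1)/(7(p + 8)) = 9(p+1)/(7((p+1) + 7)),
which is the closed form with n = p+1.
This completes the induction.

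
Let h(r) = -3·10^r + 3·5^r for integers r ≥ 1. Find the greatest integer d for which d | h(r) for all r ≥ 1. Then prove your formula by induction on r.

d = 15

Computing the first values: h(1) = -15 and h(2) = -225; gcd(-15, -225) = 15, so d ≤ 15.
We prove 15 | -3·10^r + 3·5^r for all r ≥ 1 by induction on r.
Base case (r = 1): h(1) = -15 = 15·(-1), so 15 | h(1).
Inductive step: suppose the statement holds for some j ≥ 1, i.e. 15 | h(j). Then
h(j+1) − 10·h(j) = (-3·10^(j+1) + 3·5^(j+1)) − 10·(-3·10^j + 3·5^j) = (3)·5^j·(5 − 10) = (-15)·5^j. Since 15 | h(j) by the inductive hypothesis, 15 | 10·h(j); and 15 | -15 since -15 = 15·-1. Therefore 15 | h(j+1).
By induction, the statement is established for all r ≥ 1.
Therefore the largest such d is 15.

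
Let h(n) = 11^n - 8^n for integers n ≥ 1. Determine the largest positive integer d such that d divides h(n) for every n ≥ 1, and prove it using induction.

d = 3

Computing the first values: h(1) = 3 and h(2) = 57; gcd(3, 57) = 3, so d ≤ 3.
We prove 3 | 11^n - 8^n for all n ≥ 1 by induction on n.
When n = 1: h(1) = 3 = 3·(1), so 3 | h(1).
Suppose the result is true for n = p, i.e. 3 | h(p). Then
11^{p+1} − 8^{p+1} = 11·11^p − 8·8^p = 11·(11^p − 8^p) + (3)·8^p. The first term is divisible by 3 by the inductive hypothesis, and the second term (3)·8^p is divisible by 3 since 3 | 3. Hence 3 | h(p+1).
This completes the induction.
Therefore the largest such d is 3.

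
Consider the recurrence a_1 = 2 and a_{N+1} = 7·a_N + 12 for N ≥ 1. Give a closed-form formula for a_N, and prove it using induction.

a_N = 4·7^(N - 1) - 2

Computing the first terms: a_1 = 2, a_2 = 26, a_3 = 194. This suggests a_N = 4·7^(N - 1) - 2.
Base step (N = 1): the formula gives 2 = 2 = a_1.
Suppose the result is true for N = r, so a_r = 4·7^(r - 1) - 2.
Then a_{r+1} = 7·a_r + 12 = 7·(4·7^(r - 1) - 2) + 12 = 4·7^r - 2 = 4·7^((r+1) - 1) - 2,
which is the claimed formula at N = r+1.
This completes the induction.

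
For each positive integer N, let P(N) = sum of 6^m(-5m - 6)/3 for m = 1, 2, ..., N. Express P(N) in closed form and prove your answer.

P(N) = -2·6^N(N + 1) + 2

We claim P(N) = -2·6^N(N + 1) + 2 for all N ≥ 1.
Base step (N = 1): P(1) = -22, and the closed form gives -22. They agree.
For the inductive step, assume it holds for an arbitrary m ≥ 1, so P(m) = -2·6^m(m + 1) + 2.
Then P(m+1) = P(m) + (6^m(-10m - 22)) = (-2·6^m(m + 1) + 2) + (6^m(-10m - 22)).
Simplifying, P(m+1) = -12·6^m·m - 24·6^m + 2 = -2·6^(m+1)((m+1) + 1) + 2,
which is the closed form with N = m+1.
Hence, by induction on N, the claim holds for every N ≥ 1.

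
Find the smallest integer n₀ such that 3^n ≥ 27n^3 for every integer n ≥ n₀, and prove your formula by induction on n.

At n = 8: 6561 < 13824, so the inequality fails and n₀ ≥ 9. We prove 3^n ≥ 27n^3 for all n ≥ 9.
For the base case n = 9: 3^n = 19683 and 27n^3 = 19683, so 19683 ≥ 19683.
Inductive step: assume the claim holds for n = p, so 3^p ≥ 27p^3.
Then 3^(p + 1) = 3·(3^p) ≥ 3·(27p^3).
Also, for p ≥ 9 we have 3·(27p^3) ≥ 27(p+1)^3, since 3 ≥ (1 + 1/p)^3 for all p ≥ 9.
Combining, 3^(p + 1) ≥ 27(p+1)^3.
By induction, the statement is established for all n ≥ 9.
Hence the smallest such n₀ is 9.

n₀ = 9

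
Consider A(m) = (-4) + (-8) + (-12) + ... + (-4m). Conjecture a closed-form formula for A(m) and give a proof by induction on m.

A(m) = -2m(m + 1)

We claim A(m) = -2m(m + 1) for all m ≥ 1.
When m = 1: A(1) = -4, and the closed form gives -4. They agree.
Inductive step: assume the claim holds for m = i, so A(i) = 2i(-i - 1).
Then A(i+1) = A(i) + (-4i - 4) = (2i(-i - 1)) + (-4i - 4).
Simplifying, A(i+1) = -2(i + 1)(i + 2) = -2(i+1)((i+1) + 1),
which is the closed form with m = i+1.
This completes the induction.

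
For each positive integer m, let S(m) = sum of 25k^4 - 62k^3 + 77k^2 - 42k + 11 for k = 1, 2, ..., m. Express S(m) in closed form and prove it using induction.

We claim S(m) = m(5m^4 - 3m^3 + 3m^2 + 2m + 2) for all m ≥ 1.
For the base case m = 1: S(1) = 9, and the closed form gives 9. They agree.
Inductive step: suppose the statement holds for some k ≥ 1, so S(k) = k(5k^4 - 3k^3 + 3k^2 + 2k + 2).
Then S(k+1) = S(k) + (25k^4 + 38k^3 + 41k^2 + 26k + 9) = (k(5k^4 - 3k^3 + 3k^2 + 2k + 2)) + (25k^4 + 38k^3 + 41k^2 + 26k + 9).
Simplifying, S(k+1) = (k + 1)(5k^4 + 17k^3 + 24k^2 + 19k + 9) = (k+1)(5(k+1)^4 - 3(k+1)^3 + 3(k+1)^2 + 2(k+1) + 2),
which is the closed form with m = k+1.
Hence, by induction on m, the claim holds for every m ≥ 1.

S(m) = m(5m^4 - 3m^3 + 3m^2 + 2m + 2)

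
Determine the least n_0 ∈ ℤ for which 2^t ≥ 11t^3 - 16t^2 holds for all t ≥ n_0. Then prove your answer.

n_0 = 16

At t = 15: 32768 < 33525, so the inequality fails and n_0 ≥ 16. We prove 2^t ≥ 11t^3 - 16t^2 for all t ≥ 16.
For the base case t = 16: 2^t = 65536 and 11t^3 - 16t^2 = 40960, so 65536 ≥ 40960.
For the inductive step, assume it holds for an arbitrary j ≥ 16, so 2^j ≥ 11j^3 - 16j^2.
Then 2^(j + 1) = 2·(2^j) ≥ 2·(11j^3 - 16j^2).
Also, for j ≥ 16 we have 2·(11j^3 - 16j^2) ≥ 11(j+1)^3 - 16(j+1)^2, since 2·(11j^3 - 16j^2) − (11(j+1)^3 - 16(j+1)^2) = 11j^3 - 49j^2 - j + 5, which is nonnegative for all j ≥ 16.
Combining, 2^(j + 1) ≥ 11(j+1)^3 - 16(j+1)^2.
This completes the induction.
Hence the smallest such n_0 is 16.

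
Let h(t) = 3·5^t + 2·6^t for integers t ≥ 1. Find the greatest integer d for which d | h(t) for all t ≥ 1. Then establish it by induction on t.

d = 3

Computing the first values: h(1) = 27 and h(2) = 147; gcd(27, 147) = 3, so d ≤ 3.
We prove 3 | 3·5^t + 2·6^t for all t ≥ 1 by induction on t.
Base case (t = 1): h(1) = 27 = 3·(9), so 3 | h(1).
Suppose the result is true for t = k, i.e. 3 | h(k). Then
h(k+1) − 6·h(k) = (3·5^(k+1) + 2·6^(k+1)) − 6·(3·5^k + 2·6^k) = (3)·5^k·(5 − 6) = (-3)·5^k. Since 3 | h(k) by the inductive hypothesis, 3 | 6·h(k); and 3 | -3 since -3 = 3·-1. Therefore 3 | h(k+1).
This completes the induction.
Therefore the largest such d is 3.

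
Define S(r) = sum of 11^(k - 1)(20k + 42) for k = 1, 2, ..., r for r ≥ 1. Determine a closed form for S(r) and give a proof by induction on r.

S(r) = 2·11^r(r + 2) - 4

We claim S(r) = 2·11^r(r + 2) - 4 for all r ≥ 1.
When r = 1: S(1) = 62, and the closed form gives 62. They agree.
Suppose the result is true for r = k, so S(k) = 2·11^k(k + 2) - 4.
Then S(k+1) = S(k) + (11^k(20k + 62)) = (2·11^k(k + 2) - 4) + (11^k(20k + 62)).
Simplifying, S(k+1) = 22·11^k·k + 66·11^k - 4 = 2·11^(k+1)((k+1) + 2) - 4,
which is the closed form with r = k+1.
By induction, the statement is established for all r ≥ 1.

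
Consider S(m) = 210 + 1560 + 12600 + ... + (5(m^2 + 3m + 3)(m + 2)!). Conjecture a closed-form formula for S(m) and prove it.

S(m) = (5m + 5)(m + 3)! - 30

We claim S(m) = (5m + 5)(m + 3)! - 30 for all m ≥ 1.
Base case (m = 1): S(1) = 210, and the closed form gives 210. They agree.
Inductive step: assume the claim holds for m = p, so S(p) = (5p + 5)(p + 3)! - 30.
Then S(p+1) = S(p) + (5(p^2 + 5p + 7)(p + 3)!) = ((5p + 5)(p + 3)! - 30) + (5(p^2 + 5p + 7)(p + 3)!).
Simplifying, S(p+1) = (5(p+1) + 5)((p+1) + 3)! - 30,
which is the closed form with m = p+1.
Hence, by induction on m, the claim holds for every m ≥ 1.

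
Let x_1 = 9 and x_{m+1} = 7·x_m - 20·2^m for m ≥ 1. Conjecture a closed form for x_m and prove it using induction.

Computing the first terms: x_1 = 9, x_2 = 23, x_3 = 81. This suggests x_m = 2^(m + 2) + 7^(m - 1).
Base step (m = 1): the formula gives 9 = 9 = x_1.
Inductive step: suppose the statement holds for some r ≥ 1, so x_r = 2^(r + 2) + 7^(r - 1).
Then x_{r+1} = 7·x_r - 20·2^r = 7·(2^(r + 2) + 7^(r - 1)) - 20·2^r = 2^(r + 3) + 7^r = 2^((r+1) + 2) + 7^((r+1) - 1),
which is the claimed formula at m = r+1.
This completes the induction.

x_m = 2^(m + 2) + 7^(m - 1)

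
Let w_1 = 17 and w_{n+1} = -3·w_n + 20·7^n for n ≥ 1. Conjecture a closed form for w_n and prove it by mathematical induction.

Computing the first terms: w_1 = 17, w_2 = 89, w_3 = 713. This suggests w_n = -(-3)^n + 2·7^n.
For the base case n = 1: the formula gives 17 = 17 = w_1.
Inductive step: suppose the statement holds for some r ≥ 1, so w_r = -(-3)^r + 2·7^r.
Then w_{r+1} = -3·w_r + 20·7^r = -3·(-(-3)^r + 2·7^r) + 20·7^r = -(-3)^(r + 1) + 2·7^(r + 1),
which is the claimed formula at n = r+1.
By induction, the statement is established for all n ≥ 1.

w_n = -(-3)^n + 2·7^n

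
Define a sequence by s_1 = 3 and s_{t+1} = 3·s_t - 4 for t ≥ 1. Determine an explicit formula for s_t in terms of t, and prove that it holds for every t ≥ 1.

s_t = 3^(t - 1) + 2

Computing the first terms: s_1 = 3, s_2 = 5, s_3 = 11. This suggests s_t = 3^(t - 1) + 2.
Base case (t = 1): the formula gives 3 = 3 = s_1.
Suppose the result is true for t = j, so s_j = 3^(j - 1) + 2.
Then s_{j+1} = 3·s_j - 4 = 3·(3^(j - 1) + 2) - 4 = 3^j + 2 = 3^((j+1) - 1) + 2,
which is the claimed formula at t = j+1.
Hence, by induction on t, the claim holds for every t ≥ 1.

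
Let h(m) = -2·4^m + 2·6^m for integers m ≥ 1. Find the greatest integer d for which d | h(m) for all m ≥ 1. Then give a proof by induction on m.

Computing the first values: h(1) = 4 and h(2) = 40; gcd(4, 40) = 4, so d ≤ 4.
We prove 4 | -2·4^m + 2·6^m for all m ≥ 1 by induction on m.
Base case (m = 1): h(1) = 4 = 4·(1), so 4 | h(1).
Inductive step: suppose the statement holds for some j ≥ 1, i.e. 4 | h(j). Then
h(j+1) − 6·h(j) = (-2·4^(j+1) + 2·6^(j+1)) − 6·(-2·4^j + 2·6^j) = (-2)·4^j·(4 − 6) = (4)·4^j. Since 4 | h(j) by the inductive hypothesis, 4 | 6·h(j); and 4 | 4 since 4 = 4·1. Therefore 4 | h(j+1).
By induction, the statement is established for all m ≥ 1.
Therefore the largest such d is 4.

d = 4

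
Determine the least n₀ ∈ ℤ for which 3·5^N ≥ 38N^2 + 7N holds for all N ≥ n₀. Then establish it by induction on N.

At N = 2: 75 < 166, so the inequality fails and n₀ ≥ 3. We prove 3·5^N ≥ 38N^2 + 7N for all N ≥ 3.
Base step (N = 3): 3·5^N = 375 and 38N^2 + 7N = 363, so 375 ≥ 363.
Suppose the result is true for N = p, so 3·5^p ≥ 38p^2 + 7p.
Then 3·5^(p + 1) = 5·(3·5^p) ≥ 5·(38p^2 + 7p).
Also, for p ≥ 3 we have 5·(38p^2 + 7p) ≥ 38(p+1)^2 + 7(p+1), since 5·(38p^2 + 7p) − (38(p+1)^2 + 7(p+1)) = 152p^2 - 48p - 45, which is nonnegative for all p ≥ 3.
Combining, 3·5^(p + 1) ≥ 38(p+1)^2 + 7(p+1).
By induction, the statement is established for all N ≥ 3.
Hence the smallest such n₀ is 3.

n₀ = 3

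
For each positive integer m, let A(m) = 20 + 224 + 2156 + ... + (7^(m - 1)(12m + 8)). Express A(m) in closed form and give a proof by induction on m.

A(m) = 7^m(2m + 1) - 1

We claim A(m) = 7^m(2m + 1) - 1 for all m ≥ 1.
For the base case m = 1: A(1) = 20, and the closed form gives 20. They agree.
Inductive step: suppose the statement holds for some p ≥ 1, so A(p) = 7^p(2p + 1) - 1.
Then A(p+1) = A(p) + (7^p(12p + 20)) = (7^p(2p + 1) - 1) + (7^p(12p + 20)).
Simplifying, A(p+1) = 14·7^p·p + 21·7^p - 1 = 7^(p+1)(2(p+1) + 1) - 1,
which is the closed form with m = p+1.
Hence, by induction on m, the claim holds for every m ≥ 1.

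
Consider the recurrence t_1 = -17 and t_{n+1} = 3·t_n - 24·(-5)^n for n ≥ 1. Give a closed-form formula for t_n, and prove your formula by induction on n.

t_n = 3(-5)^n - 2·3^(n - 1)

Computing the first terms: t_1 = -17, t_2 = 69, t_3 = -393. This suggests t_n = 3(-5)^n - 2·3^(n - 1).
For the base case n = 1: the formula gives -17 = -17 = t_1.
Inductive step: assume the claim holds for n = p, so t_p = 3(-5)^p - 2·3^(p - 1).
Then t_{p+1} = 3·t_p - 24·(-5)^p = 3·(3(-5)^p - 2·3^(p - 1)) - 24·(-5)^p = 3(-5)^(p + 1) - 2·3^p = 3(-5)^(p+1) - 2·3^((p+1) - 1),
which is the claimed formula at n = p+1.
Hence, by induction on n, the claim holds for every n ≥ 1.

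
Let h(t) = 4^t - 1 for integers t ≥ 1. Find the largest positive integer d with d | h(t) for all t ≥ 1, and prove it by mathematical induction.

Computing the first values: h(1) = 3 and h(2) = 15; gcd(3, 15) = 3, so d ≤ 3.
We prove 3 | 4^t - 1 for all t ≥ 1 by induction on t.
Base case (t = 1): h(1) = 3 = 3·(1), so 3 | h(1).
Inductive step: suppose the statement holds for some i ≥ 1, i.e. 3 | h(i). Then
4^{i+1} − 1^{i+1} = 4·4^i − 1·1^i = 4·(4^i − 1^i) + (3)·1^i. The first term is divisible by 3 by the inductive hypothesis, and the second term (3)·1^i is divisible by 3 since 3 | 3. Hence 3 | h(i+1).
Hence, by induction on t, the claim holds for every t ≥ 1.
Therefore the largest such d is 3.

d = 3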